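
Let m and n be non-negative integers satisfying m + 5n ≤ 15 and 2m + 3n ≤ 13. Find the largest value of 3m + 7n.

(m,n)=(3,2): 1·3+5·2=13≤15, 2·3+3·2=12≤13, objective 23.
(m,n)=(2,2): 1·2+5·2=12≤15, 2·2+3·2=10≤13, objective 20.
The best lattice point is (3,2), giving 23.

23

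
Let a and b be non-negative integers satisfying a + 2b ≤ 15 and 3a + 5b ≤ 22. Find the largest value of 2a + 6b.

24

Relaxing integrality, the LP optimum is 26.40 at (a,b) = (0, 4.4), which is not an integer point.
(a,b)=(0,4) is feasible, giving 24.
(a,b)=(1,3) is feasible, giving 20.
(a,b)=(0,3) is feasible, giving 18.
No feasible integer point exceeds 24.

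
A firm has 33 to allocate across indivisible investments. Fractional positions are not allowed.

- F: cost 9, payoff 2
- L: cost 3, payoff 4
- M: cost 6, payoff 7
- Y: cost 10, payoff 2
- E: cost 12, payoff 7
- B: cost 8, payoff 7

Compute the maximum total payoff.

Allowing fractional choices, the relaxed optimum would be about 25.9, but investments are indivisible.
L + M + E + B: cost 3 + 6 + 12 + 8 = 29 ≤ 33, payoff 4 + 7 + 7 + 7 = 25.
M + E + B: cost 6 + 12 + 8 = 26 ≤ 33, payoff 7 + 7 + 7 = 21.
F + L + M + B: cost 9 + 3 + 6 + 8 = 26 ≤ 33, payoff 2 + 4 + 7 + 7 = 20.
Best is L, M, E, and B with total payoff 25.

25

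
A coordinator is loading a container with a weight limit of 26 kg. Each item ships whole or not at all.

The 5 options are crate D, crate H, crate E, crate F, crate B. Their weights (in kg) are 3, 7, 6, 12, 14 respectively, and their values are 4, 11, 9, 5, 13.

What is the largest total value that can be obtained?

28

crate D + crate E + crate B: weight 3 + 6 + 14 = 23 ≤ 26, value 4 + 9 + 13 = 26.
crate D + crate H + crate B: weight 3 + 7 + 14 = 24 ≤ 26, value 4 + 11 + 13 = 28.
crate H + crate E + crate F: weight 7 + 6 + 12 = 25 ≤ 26, value 11 + 9 + 5 = 25.
Best is crate D, crate H, and crate B with total value 28.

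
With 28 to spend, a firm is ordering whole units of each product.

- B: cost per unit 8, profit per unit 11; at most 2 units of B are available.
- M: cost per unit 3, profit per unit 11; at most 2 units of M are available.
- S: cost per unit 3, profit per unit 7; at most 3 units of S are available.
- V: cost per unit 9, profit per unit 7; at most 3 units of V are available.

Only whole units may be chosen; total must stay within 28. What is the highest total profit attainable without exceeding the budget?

58

Take 2×B, 2×M, and 2×S: cost 28 ≤ 28, profit 2·11 + 2·11 + 2·7 = 58.
M has the best ratio (11/3) and is taken to its limit of 2; remaining capacity is filled optimally with the others.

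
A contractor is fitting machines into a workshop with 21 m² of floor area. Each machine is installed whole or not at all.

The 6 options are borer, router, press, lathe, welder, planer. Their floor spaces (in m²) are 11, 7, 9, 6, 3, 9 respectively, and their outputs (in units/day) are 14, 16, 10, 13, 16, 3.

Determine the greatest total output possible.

46

Allowing fractional choices, the relaxed optimum would be about 51.4, but machines are indivisible.
borer + lathe + welder: floor space 11 + 6 + 3 = 20 ≤ 21, output 14 + 13 + 16 = 43.
router + lathe + welder: floor space 7 + 6 + 3 = 16 ≤ 21, output 16 + 13 + 16 = 45.
borer + router + welder: floor space 11 + 7 + 3 = 21 ≤ 21, output 14 + 16 + 16 = 46.
Best is borer, router, and welder with total output 46.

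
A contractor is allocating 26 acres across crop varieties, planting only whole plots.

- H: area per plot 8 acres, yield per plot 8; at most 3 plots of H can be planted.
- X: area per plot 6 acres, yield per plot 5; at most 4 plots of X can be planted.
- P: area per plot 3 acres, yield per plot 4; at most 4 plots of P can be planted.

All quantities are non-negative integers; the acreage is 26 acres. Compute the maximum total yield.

1×H, 1×X, and 4×P: area 26 ≤ 26, yield 1·8 + 1·5 + 4·4 = 29.
2×H and 3×P: area 25 ≤ 26, yield 2·8 + 3·4 = 28.
Best is 29.

29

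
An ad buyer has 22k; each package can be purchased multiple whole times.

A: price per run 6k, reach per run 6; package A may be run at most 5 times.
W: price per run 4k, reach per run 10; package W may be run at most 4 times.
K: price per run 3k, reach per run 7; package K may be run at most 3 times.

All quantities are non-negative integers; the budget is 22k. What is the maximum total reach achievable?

54

This is a bounded integer knapsack.
W has the best ratio (10/4); taking only W gives at most 4×10 = 40 (stopped by the supply cap of 4).
Mixing does better — 4×W and 2×K: price 22 ≤ 22, reach 4·10 + 2·7 = 54.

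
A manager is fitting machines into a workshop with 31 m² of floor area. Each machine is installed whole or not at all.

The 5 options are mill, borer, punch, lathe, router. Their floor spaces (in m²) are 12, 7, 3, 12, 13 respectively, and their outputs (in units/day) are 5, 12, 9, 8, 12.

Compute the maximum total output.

borer + punch + lathe: floor space 7 + 3 + 12 = 22 ≤ 31, output 12 + 9 + 8 = 29.
borer + punch + router: floor space 7 + 3 + 13 = 23 ≤ 31, output 12 + 9 + 12 = 33.
punch + lathe + router: floor space 3 + 12 + 13 = 28 ≤ 31, output 9 + 8 + 12 = 29.
Best is borer, punch, and router with total output 33.

33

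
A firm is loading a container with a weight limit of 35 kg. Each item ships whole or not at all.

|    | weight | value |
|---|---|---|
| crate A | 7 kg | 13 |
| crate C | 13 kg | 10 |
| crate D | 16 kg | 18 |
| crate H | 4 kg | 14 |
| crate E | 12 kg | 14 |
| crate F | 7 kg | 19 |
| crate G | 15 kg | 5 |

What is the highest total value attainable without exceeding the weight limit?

Allowing fractional choices, the relaxed optimum would be about 65.6, but items are indivisible.
crate A + crate D + crate H + crate F: weight 7 + 16 + 4 + 7 = 34 ≤ 35, value 13 + 18 + 14 + 19 = 64.
crate A + crate C + crate H + crate F: weight 7 + 13 + 4 + 7 = 31 ≤ 35, value 13 + 10 + 14 + 19 = 56.
crate A + crate H + crate E + crate F: weight 7 + 4 + 12 + 7 = 30 ≤ 35, value 13 + 14 + 14 + 19 = 60.
Best is crate A, crate D, crate H, and crate F with total value 64.

64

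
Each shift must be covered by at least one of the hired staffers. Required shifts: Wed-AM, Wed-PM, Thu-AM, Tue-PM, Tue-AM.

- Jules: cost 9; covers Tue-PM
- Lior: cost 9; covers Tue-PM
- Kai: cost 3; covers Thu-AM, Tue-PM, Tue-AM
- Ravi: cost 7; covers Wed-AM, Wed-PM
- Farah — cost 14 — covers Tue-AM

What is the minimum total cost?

Choose Kai and Ravi: together they cover Wed-AM, Wed-PM, Thu-AM, Tue-PM, Tue-AM — every shift.
Total cost: 3 + 7 = 10.
No cover costs less than 10.

10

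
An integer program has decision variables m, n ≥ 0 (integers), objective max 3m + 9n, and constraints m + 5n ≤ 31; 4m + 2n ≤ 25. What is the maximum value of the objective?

The continuous relaxation peaks at (3.5, 5.5) with value 60.00; rounding to a feasible lattice point costs some objective.
(m,n)=(1,6): 1·1+5·6=31≤31, 4·1+2·6=16≤25, objective 57.
(m,n)=(0,6): 1·0+5·6=30≤31, 4·0+2·6=12≤25, objective 54.
(m,n)=(3,5): 1·3+5·5=28≤31, 4·3+2·5=22≤25, objective 54.
Maximum is 57 at (m,n)=(1,6).

57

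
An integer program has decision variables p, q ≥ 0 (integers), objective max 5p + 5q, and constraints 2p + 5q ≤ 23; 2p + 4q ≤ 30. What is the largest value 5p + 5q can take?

55

Relaxing integrality, the LP optimum is 57.50 at (p,q) = (11.5, 0), which is not an integer point.
(p,q)=(11,0) is feasible, giving 55.
(p,q)=(10,0) is feasible, giving 50.
The best lattice point is (11,0), giving 55.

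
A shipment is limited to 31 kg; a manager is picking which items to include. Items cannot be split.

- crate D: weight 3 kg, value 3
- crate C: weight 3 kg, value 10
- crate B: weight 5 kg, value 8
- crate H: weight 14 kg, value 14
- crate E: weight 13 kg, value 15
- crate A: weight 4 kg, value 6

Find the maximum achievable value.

This is a 0-1 knapsack instance.
Allowing fractional choices, the relaxed optimum would be about 45.0, but items are indivisible.
crate C + crate B + crate E + crate A: weight 3 + 5 + 13 + 4 = 25 ≤ 31, value 10 + 8 + 15 + 6 = 39.
crate D + crate C + crate B + crate H + crate A: weight 3 + 3 + 5 + 14 + 4 = 29 ≤ 31, value 3 + 10 + 8 + 14 + 6 = 41.
crate D + crate C + crate B + crate E + crate A: weight 3 + 3 + 5 + 13 + 4 = 28 ≤ 31, value 3 + 10 + 8 + 15 + 6 = 42.
Best is crate D, crate C, crate B, crate E, and crate A with total value 42.

42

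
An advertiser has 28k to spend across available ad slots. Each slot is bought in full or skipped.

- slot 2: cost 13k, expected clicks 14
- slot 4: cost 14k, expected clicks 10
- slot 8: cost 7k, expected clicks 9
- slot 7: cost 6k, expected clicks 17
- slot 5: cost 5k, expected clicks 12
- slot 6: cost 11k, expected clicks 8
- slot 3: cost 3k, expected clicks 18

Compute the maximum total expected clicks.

61

Allowing fractional choices, the relaxed optimum would be about 63.5, but ad slots are indivisible.
slot 2 + slot 7 + slot 5 + slot 3: cost 13 + 6 + 5 + 3 = 27 ≤ 28, expected clicks 14 + 17 + 12 + 18 = 61.
slot 4 + slot 7 + slot 5 + slot 3: cost 14 + 6 + 5 + 3 = 28 ≤ 28, expected clicks 10 + 17 + 12 + 18 = 57.
slot 8 + slot 7 + slot 5 + slot 3: cost 7 + 6 + 5 + 3 = 21 ≤ 28, expected clicks 9 + 17 + 12 + 18 = 56.
Best is slot 2, slot 7, slot 5, and slot 3 with total expected clicks 61.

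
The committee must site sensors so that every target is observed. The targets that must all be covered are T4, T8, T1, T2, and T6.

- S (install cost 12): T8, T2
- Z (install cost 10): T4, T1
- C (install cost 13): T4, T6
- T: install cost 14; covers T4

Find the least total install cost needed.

35

Choose S, Z, and C: together they cover T4, T8, T1, T2, T6 — every target.
Total install cost: 12 + 10 + 13 = 35.
No cover costs less than 35.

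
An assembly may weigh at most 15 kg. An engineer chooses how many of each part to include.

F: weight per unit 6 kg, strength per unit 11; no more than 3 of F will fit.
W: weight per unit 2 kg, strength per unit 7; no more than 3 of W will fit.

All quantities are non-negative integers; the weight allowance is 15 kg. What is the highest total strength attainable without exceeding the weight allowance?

32

1×F and 3×W: weight 12 ≤ 15, strength 1·11 + 3·7 = 32.
2×F and 1×W: weight 14 ≤ 15, strength 2·11 + 1·7 = 29.
Best is 32.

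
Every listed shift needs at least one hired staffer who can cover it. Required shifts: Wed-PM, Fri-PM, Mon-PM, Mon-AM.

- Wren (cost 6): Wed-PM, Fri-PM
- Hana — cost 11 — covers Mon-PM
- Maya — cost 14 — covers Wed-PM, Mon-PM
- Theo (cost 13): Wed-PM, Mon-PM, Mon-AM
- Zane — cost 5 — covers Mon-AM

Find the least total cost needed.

This is a weighted set-cover instance.
The greedy cost-per-new-shift heuristic would pick Wren, Zane, and Hana for 22, but a cheaper cover exists.
Choose Wren and Theo: together they cover Wed-PM, Fri-PM, Mon-PM, Mon-AM — every shift.
Total cost: 6 + 13 = 19.
No cover costs less than 19.

19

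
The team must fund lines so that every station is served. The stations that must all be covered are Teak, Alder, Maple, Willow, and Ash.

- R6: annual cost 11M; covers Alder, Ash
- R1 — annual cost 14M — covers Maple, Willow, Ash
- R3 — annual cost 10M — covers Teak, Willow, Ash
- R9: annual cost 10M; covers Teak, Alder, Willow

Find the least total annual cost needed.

24

This is an integer covering problem.
Choose R1 and R9: together they cover Teak, Alder, Maple, Willow, Ash — every station.
Total annual cost: 14 + 10 = 24.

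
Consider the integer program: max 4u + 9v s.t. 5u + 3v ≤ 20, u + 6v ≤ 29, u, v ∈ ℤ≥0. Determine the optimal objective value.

40

(u,v)=(1,4): 5·1+3·4=17≤20, 1·1+6·4=25≤29, objective 40.
(u,v)=(0,4): 5·0+3·4=12≤20, 1·0+6·4=24≤29, objective 36.
The best lattice point is (1,4), giving 40.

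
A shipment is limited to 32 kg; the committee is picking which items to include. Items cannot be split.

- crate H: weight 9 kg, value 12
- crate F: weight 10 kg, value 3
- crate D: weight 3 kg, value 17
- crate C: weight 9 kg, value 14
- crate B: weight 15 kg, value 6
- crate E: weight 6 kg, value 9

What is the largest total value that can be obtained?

crate H + crate D + crate C: weight 9 + 3 + 9 = 21 ≤ 32, value 12 + 17 + 14 = 43.
crate H + crate D + crate C + crate E: weight 9 + 3 + 9 + 6 = 27 ≤ 32, value 12 + 17 + 14 + 9 = 52.
crate H + crate F + crate D + crate C: weight 9 + 10 + 3 + 9 = 31 ≤ 32, value 12 + 3 + 17 + 14 = 46.
Best is crate H, crate D, crate C, and crate E with total value 52.

52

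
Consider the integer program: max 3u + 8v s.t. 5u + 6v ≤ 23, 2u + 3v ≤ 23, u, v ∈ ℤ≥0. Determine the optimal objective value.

The continuous relaxation peaks at (0, 3.83) with value 30.67; rounding to a feasible lattice point costs some objective.
(u,v)=(1,3): 5·1+6·3=23≤23, 2·1+3·3=11≤23, objective 27.
(u,v)=(0,3): 5·0+6·3=18≤23, 2·0+3·3=9≤23, objective 24.
(u,v)=(2,2): 5·2+6·2=22≤23, 2·2+3·2=10≤23, objective 22.
Maximum is 27 at (u,v)=(1,3).

27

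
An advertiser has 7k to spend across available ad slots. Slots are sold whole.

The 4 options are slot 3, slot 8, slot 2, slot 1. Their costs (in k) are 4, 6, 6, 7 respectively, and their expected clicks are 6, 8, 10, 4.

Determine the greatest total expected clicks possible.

10

slot 2: cost 6 ≤ 7, expected clicks 10.
slot 3: cost 4 ≤ 7, expected clicks 6.
slot 8: cost 6 ≤ 7, expected clicks 8.
Best is slot 2 with total expected clicks 10.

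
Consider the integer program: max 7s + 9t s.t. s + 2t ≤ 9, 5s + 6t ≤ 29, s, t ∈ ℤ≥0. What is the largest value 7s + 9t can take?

43

(s,t)=(1,4): 1·1+2·4=9≤9, 5·1+6·4=29≤29, objective 43.
(s,t)=(2,3): 1·2+2·3=8≤9, 5·2+6·3=28≤29, objective 41.
No feasible integer point exceeds 43.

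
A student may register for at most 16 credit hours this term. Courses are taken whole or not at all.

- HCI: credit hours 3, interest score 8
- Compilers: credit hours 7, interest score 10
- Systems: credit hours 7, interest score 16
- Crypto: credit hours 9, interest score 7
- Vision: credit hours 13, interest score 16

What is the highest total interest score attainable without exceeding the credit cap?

26

Allowing fractional choices, the relaxed optimum would be about 32.6, but courses are indivisible.
HCI + Systems: credit hours 3 + 7 = 10 ≤ 16, interest score 8 + 16 = 24.
Compilers + Systems: credit hours 7 + 7 = 14 ≤ 16, interest score 10 + 16 = 26.
Best is Compilers and Systems with total interest score 26.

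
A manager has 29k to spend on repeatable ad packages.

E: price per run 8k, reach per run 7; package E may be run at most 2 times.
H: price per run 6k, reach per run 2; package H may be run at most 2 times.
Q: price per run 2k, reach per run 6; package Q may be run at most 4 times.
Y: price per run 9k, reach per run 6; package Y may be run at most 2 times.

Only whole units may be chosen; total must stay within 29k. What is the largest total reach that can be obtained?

38

2×E and 4×Q: price 24 ≤ 29, reach 2·7 + 4·6 = 38.
1×E, 4×Q, and 1×Y: price 25 ≤ 29, reach 1·7 + 4·6 + 1·6 = 37.
Best is 38.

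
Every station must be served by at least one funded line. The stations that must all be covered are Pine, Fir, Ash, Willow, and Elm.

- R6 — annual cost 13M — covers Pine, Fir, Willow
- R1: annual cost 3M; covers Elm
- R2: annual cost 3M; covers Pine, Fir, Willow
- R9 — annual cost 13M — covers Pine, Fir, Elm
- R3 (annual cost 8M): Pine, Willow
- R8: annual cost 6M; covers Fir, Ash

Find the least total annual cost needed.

This is a weighted set-cover instance.
Choose R1, R2, and R8: together they cover Pine, Fir, Ash, Willow, Elm — every station.
Total annual cost: 3 + 3 + 6 = 12.

12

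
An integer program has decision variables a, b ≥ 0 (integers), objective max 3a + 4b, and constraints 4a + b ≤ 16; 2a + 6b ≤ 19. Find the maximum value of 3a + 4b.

17

(a,b)=(3,2) is feasible, giving 17.
(a,b)=(2,2) is feasible, giving 14.
Maximum is 17 at (a,b)=(3,2).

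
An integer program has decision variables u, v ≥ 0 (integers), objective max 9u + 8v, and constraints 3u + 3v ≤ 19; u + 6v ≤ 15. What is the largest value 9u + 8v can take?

(u,v)=(6,0): 3·6+3·0=18≤19, 1·6+6·0=6≤15, objective 54.
(u,v)=(5,1): 3·5+3·1=18≤19, 1·5+6·1=11≤15, objective 53.
The best lattice point is (6,0), giving 54.

54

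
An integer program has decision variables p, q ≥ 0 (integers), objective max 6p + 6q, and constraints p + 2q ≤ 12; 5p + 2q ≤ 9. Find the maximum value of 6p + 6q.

24

(p,q)=(0,4): 1·0+2·4=8≤12, 5·0+2·4=8≤9, objective 24.
(p,q)=(0,3): 1·0+2·3=6≤12, 5·0+2·3=6≤9, objective 18.
Maximum is 24 at (p,q)=(0,4).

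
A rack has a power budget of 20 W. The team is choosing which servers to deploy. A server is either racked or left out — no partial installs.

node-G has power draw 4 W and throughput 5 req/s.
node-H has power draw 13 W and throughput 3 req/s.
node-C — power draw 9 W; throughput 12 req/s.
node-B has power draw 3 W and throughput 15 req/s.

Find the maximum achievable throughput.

32

Allowing fractional choices, the relaxed optimum would be about 32.9, but servers are indivisible.
node-G + node-C + node-B: power draw 4 + 9 + 3 = 16 ≤ 20, throughput 5 + 12 + 15 = 32.
node-C + node-B: power draw 9 + 3 = 12 ≤ 20, throughput 12 + 15 = 27.
Best is node-G, node-C, and node-B with total throughput 32.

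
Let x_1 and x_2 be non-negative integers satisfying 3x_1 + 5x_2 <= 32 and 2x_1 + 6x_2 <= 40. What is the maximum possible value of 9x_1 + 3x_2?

90

(x_1,x_2)=(10,0): 3·10+5·0=30≤32, 2·10+6·0=20≤40, objective 90.
(x_1,x_2)=(9,1): 3·9+5·1=32≤32, 2·9+6·1=24≤40, objective 84.
(x_1,x_2)=(9,0): 3·9+5·0=27≤32, 2·9+6·0=18≤40, objective 81.
The best lattice point is (10,0), giving 90.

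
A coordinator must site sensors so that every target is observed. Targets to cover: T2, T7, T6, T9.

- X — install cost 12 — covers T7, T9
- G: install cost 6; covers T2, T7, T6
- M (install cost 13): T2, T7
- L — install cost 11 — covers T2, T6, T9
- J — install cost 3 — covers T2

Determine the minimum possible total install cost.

17

Choose G and L: together they cover T2, T7, T6, T9 — every target.
Total install cost: 6 + 11 = 17.
No cover costs less than 17.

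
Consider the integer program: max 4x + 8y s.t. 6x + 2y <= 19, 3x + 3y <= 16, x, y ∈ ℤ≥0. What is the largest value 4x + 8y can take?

The continuous relaxation peaks at (0, 5.33) with value 42.67; rounding to a feasible lattice point costs some objective.
(x,y)=(0,5): 6·0+2·5=10≤19, 3·0+3·5=15≤16, objective 40.
(x,y)=(1,4): 6·1+2·4=14≤19, 3·1+3·4=15≤16, objective 36.
(x,y)=(0,4): 6·0+2·4=8≤19, 3·0+3·4=12≤16, objective 32.
The best lattice point is (0,5), giving 40.

40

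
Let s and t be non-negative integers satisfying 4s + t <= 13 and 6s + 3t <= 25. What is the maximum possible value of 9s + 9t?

(s,t)=(0,8) is feasible, giving 72.
(s,t)=(0,7) is feasible, giving 63.
No feasible integer point exceeds 72.

72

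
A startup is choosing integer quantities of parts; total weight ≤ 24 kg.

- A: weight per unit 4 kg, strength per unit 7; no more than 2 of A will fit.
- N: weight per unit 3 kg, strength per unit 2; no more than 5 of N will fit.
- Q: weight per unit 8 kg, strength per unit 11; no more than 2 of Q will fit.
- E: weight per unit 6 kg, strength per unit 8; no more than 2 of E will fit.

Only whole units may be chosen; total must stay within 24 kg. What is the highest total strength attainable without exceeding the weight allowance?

This is a bounded integer knapsack.
A has the best ratio (7/4); taking only A gives at most 2×7 = 14 (stopped by the supply cap of 2).
Mixing does better — 2×A and 2×Q: weight 24 ≤ 24, strength 2·7 + 2·11 = 36.

36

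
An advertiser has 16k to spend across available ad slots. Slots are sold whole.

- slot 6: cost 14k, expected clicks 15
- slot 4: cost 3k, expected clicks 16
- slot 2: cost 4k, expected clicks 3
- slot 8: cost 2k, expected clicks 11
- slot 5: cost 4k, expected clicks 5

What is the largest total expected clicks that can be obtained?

This is a 0-1 knapsack instance.
Allowing fractional choices, the relaxed optimum would be about 39.5, but ad slots are indivisible.
slot 4 + slot 2 + slot 8: cost 3 + 4 + 2 = 9 ≤ 16, expected clicks 16 + 3 + 11 = 30.
slot 4 + slot 8 + slot 5: cost 3 + 2 + 4 = 9 ≤ 16, expected clicks 16 + 11 + 5 = 32.
slot 4 + slot 2 + slot 8 + slot 5: cost 3 + 4 + 2 + 4 = 13 ≤ 16, expected clicks 16 + 3 + 11 + 5 = 35.
Best is slot 4, slot 2, slot 8, and slot 5 with total expected clicks 35.

35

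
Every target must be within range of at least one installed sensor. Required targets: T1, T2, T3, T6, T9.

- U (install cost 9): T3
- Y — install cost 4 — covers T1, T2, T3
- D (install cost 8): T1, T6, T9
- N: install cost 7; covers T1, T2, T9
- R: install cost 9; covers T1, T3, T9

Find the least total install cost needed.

This is a weighted set-cover instance.
Choose Y and D: together they cover T1, T2, T3, T6, T9 — every target.
Total install cost: 4 + 8 = 12.

12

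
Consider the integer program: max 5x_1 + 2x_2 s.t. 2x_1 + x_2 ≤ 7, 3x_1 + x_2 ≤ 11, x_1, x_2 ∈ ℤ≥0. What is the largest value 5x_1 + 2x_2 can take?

Relaxing integrality, the LP optimum is 17.50 at (x_1,x_2) = (3.5, 0), which is not an integer point.
(x_1,x_2)=(3,1): 2·3+1·1=7≤7, 3·3+1·1=10≤11, objective 17.
(x_1,x_2)=(3,0): 2·3+1·0=6≤7, 3·3+1·0=9≤11, objective 15.
(x_1,x_2)=(2,2): 2·2+1·2=6≤7, 3·2+1·2=8≤11, objective 14.
(x_1,x_2)=(2,1): 2·2+1·1=5≤7, 3·2+1·1=7≤11, objective 12.
No feasible integer point exceeds 17.

17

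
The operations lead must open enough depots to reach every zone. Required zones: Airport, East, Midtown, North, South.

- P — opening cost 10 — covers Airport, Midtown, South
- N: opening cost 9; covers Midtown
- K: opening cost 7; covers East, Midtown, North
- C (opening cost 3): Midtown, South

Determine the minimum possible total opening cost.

17

The greedy cost-per-new-zone heuristic would pick C, K, and P for 20, but a cheaper cover exists.
Choose P and K: together they cover Airport, East, Midtown, North, South — every zone.
Total opening cost: 10 + 7 = 17.
No cover costs less than 17.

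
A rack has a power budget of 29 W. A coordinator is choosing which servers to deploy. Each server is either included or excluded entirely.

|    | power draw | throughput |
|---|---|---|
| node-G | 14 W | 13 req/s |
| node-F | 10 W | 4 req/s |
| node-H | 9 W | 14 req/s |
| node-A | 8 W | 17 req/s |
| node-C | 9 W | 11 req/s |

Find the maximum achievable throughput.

Allowing fractional choices, the relaxed optimum would be about 44.8, but servers are indivisible.
node-F + node-H + node-A: power draw 10 + 9 + 8 = 27 ≤ 29, throughput 4 + 14 + 17 = 35.
node-H + node-A + node-C: power draw 9 + 8 + 9 = 26 ≤ 29, throughput 14 + 17 + 11 = 42.
Best is node-H, node-A, and node-C with total throughput 42.

42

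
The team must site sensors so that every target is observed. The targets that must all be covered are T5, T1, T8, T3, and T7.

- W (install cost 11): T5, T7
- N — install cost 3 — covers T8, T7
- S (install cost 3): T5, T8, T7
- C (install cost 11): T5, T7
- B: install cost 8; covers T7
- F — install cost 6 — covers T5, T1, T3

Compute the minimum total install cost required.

9

Choose N and F: together they cover T5, T1, T8, T3, T7 — every target.
Total install cost: 3 + 6 = 9.
No cover costs less than 9.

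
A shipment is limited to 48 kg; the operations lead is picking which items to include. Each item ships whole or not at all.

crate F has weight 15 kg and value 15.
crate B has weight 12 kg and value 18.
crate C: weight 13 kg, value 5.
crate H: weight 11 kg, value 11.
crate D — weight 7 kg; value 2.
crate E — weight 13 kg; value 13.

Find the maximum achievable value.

48

Allowing fractional choices, the relaxed optimum would be about 54.0, but items are indivisible.
crate F + crate B + crate D + crate E: weight 15 + 12 + 7 + 13 = 47 ≤ 48, value 15 + 18 + 2 + 13 = 48.
crate F + crate B + crate E: weight 15 + 12 + 13 = 40 ≤ 48, value 15 + 18 + 13 = 46.
crate F + crate B + crate H + crate D: weight 15 + 12 + 11 + 7 = 45 ≤ 48, value 15 + 18 + 11 + 2 = 46.
Best is crate F, crate B, crate D, and crate E with total value 48.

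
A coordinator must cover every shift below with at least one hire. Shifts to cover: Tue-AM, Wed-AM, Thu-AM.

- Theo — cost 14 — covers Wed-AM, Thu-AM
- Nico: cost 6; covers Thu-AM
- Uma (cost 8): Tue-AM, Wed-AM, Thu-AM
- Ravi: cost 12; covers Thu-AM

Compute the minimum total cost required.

Uma alone covers Tue-AM, Wed-AM, Thu-AM — every shift.
Total cost: 8.
No cover costs less than 8.

8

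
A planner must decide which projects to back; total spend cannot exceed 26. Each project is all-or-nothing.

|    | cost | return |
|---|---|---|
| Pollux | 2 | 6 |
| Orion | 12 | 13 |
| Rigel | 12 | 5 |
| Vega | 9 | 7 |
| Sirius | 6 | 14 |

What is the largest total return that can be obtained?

Pollux + Orion + Sirius: cost 2 + 12 + 6 = 20 ≤ 26, return 6 + 13 + 14 = 33.
Orion + Sirius: cost 12 + 6 = 18 ≤ 26, return 13 + 14 = 27.
Pollux + Vega + Sirius: cost 2 + 9 + 6 = 17 ≤ 26, return 6 + 7 + 14 = 27.
Best is Pollux, Orion, and Sirius with total return 33.

33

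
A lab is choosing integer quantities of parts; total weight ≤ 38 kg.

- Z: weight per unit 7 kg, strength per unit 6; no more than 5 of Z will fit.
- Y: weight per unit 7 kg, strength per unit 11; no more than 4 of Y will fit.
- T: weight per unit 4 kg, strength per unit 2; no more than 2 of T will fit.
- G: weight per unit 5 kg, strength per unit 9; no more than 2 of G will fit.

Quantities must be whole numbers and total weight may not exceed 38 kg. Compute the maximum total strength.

G has the best ratio (9/5); taking only G gives at most 2×9 = 18 (stopped by the supply cap of 2).
Mixing does better — 4×Y and 2×G: weight 38 ≤ 38, strength 4·11 + 2·9 = 62.

62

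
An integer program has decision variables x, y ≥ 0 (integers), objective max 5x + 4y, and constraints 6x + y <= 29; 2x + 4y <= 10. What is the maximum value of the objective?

(x,y)=(4,0): 6·4+1·0=24≤29, 2·4+4·0=8≤10, objective 20.
(x,y)=(3,1): 6·3+1·1=19≤29, 2·3+4·1=10≤10, objective 19.
(x,y)=(3,0): 6·3+1·0=18≤29, 2·3+4·0=6≤10, objective 15.
No feasible integer point exceeds 20.

20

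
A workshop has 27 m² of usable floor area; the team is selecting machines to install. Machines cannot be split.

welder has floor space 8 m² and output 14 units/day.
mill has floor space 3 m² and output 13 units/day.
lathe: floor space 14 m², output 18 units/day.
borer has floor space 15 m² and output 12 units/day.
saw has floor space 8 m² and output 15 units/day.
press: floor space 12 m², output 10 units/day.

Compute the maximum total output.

This is a 0-1 knapsack instance.
Allowing fractional choices, the relaxed optimum would be about 52.3, but machines are indivisible.
welder + mill + lathe: floor space 8 + 3 + 14 = 25 ≤ 27, output 14 + 13 + 18 = 45.
mill + lathe + saw: floor space 3 + 14 + 8 = 25 ≤ 27, output 13 + 18 + 15 = 46.
Best is mill, lathe, and saw with total output 46.

46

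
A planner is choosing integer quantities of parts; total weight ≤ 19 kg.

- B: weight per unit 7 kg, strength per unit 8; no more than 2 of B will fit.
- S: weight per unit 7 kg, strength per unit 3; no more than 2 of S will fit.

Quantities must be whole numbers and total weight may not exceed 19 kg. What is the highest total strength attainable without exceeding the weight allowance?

B has the best ratio (8/7); taking only B gives at most 2×8 = 16 (stopped by the weight limit).
Optimal: 2×B: weight 14 ≤ 19, strength 2·8 = 16.

16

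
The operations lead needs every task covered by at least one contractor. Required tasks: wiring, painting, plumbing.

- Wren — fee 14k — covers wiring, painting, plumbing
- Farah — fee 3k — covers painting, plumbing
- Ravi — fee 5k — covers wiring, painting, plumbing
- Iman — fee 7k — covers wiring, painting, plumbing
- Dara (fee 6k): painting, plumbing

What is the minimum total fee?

5

Ravi alone covers wiring, painting, plumbing — every task.
Total fee: 5.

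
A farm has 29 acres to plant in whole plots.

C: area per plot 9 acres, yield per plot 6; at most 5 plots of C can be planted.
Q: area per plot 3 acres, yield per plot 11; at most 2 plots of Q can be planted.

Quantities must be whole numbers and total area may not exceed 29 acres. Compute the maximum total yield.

34

2×C and 2×Q: area 24 ≤ 29, yield 2·6 + 2·11 = 34.
1×C and 2×Q: area 15 ≤ 29, yield 1·6 + 2·11 = 28.
Best is 34.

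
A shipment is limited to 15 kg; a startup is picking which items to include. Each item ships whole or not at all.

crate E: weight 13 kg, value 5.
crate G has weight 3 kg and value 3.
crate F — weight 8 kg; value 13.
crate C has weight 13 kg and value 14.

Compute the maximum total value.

Allowing fractional choices, the relaxed optimum would be about 20.5, but items are indivisible.
crate G + crate F: weight 3 + 8 = 11 ≤ 15, value 3 + 13 = 16.
crate C: weight 13 ≤ 15, value 14.
crate F: weight 8 ≤ 15, value 13.
Best is crate G and crate F with total value 16.

16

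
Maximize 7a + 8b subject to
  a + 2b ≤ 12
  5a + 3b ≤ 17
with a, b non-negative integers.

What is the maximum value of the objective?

(a,b)=(0,5): 1·0+2·5=10≤12, 5·0+3·5=15≤17, objective 40.
(a,b)=(1,4): 1·1+2·4=9≤12, 5·1+3·4=17≤17, objective 39.
(a,b)=(0,4): 1·0+2·4=8≤12, 5·0+3·4=12≤17, objective 32.
The best lattice point is (0,5), giving 40.

40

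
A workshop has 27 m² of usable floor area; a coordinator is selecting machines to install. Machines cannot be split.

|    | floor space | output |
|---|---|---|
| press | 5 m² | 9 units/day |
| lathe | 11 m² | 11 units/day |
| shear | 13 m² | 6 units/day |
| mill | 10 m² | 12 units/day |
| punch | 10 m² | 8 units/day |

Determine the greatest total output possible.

press + lathe + mill: floor space 5 + 11 + 10 = 26 ≤ 27, output 9 + 11 + 12 = 32.
press + mill + punch: floor space 5 + 10 + 10 = 25 ≤ 27, output 9 + 12 + 8 = 29.
Best is press, lathe, and mill with total output 32.

32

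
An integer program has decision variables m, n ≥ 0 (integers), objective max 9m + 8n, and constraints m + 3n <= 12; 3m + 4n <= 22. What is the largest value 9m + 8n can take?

63

Relaxing integrality, the LP optimum is 66.00 at (m,n) = (7.33, 0), which is not an integer point.
(m,n)=(7,0): 1·7+3·0=7≤12, 3·7+4·0=21≤22, objective 63.
(m,n)=(6,1): 1·6+3·1=9≤12, 3·6+4·1=22≤22, objective 62.
(m,n)=(6,0): 1·6+3·0=6≤12, 3·6+4·0=18≤22, objective 54.
No feasible integer point exceeds 63.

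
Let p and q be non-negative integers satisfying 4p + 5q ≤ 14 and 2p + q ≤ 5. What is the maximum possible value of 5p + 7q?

19

(p,q)=(1,2): 4·1+5·2=14≤14, 2·1+1·2=4≤5, objective 19.
(p,q)=(2,1): 4·2+5·1=13≤14, 2·2+1·1=5≤5, objective 17.
(p,q)=(0,2): 4·0+5·2=10≤14, 2·0+1·2=2≤5, objective 14.
No feasible integer point exceeds 19.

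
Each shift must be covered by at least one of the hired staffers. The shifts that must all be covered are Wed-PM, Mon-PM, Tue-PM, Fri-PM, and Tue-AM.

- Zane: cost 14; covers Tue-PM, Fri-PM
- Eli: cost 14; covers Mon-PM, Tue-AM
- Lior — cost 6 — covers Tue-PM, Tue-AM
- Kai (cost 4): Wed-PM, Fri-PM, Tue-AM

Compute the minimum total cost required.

24

Choose Eli, Lior, and Kai: together they cover Wed-PM, Mon-PM, Tue-PM, Fri-PM, Tue-AM — every shift.
Total cost: 14 + 6 + 4 = 24.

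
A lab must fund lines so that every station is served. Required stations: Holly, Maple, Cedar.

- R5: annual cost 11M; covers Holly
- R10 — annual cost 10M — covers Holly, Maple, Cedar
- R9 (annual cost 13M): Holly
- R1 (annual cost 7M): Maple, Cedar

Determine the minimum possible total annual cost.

This is an integer covering problem.
R10 alone covers Holly, Maple, Cedar — every station.
Total annual cost: 10.
No cover costs less than 10.

10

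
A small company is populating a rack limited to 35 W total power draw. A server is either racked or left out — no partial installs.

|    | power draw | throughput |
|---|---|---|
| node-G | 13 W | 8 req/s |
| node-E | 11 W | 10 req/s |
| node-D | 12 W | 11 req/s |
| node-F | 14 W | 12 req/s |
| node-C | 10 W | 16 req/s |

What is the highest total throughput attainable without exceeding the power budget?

This is an integer program with binary decision variables.
node-E + node-F + node-C: power draw 11 + 14 + 10 = 35 ≤ 35, throughput 10 + 12 + 16 = 38.
node-E + node-D + node-C: power draw 11 + 12 + 10 = 33 ≤ 35, throughput 10 + 11 + 16 = 37.
Best is node-E, node-F, and node-C with total throughput 38.

38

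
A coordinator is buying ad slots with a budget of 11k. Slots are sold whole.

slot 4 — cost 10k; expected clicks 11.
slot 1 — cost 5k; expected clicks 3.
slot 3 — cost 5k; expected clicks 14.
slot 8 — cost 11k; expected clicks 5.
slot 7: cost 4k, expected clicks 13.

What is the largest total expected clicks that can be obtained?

Allowing fractional choices, the relaxed optimum would be about 29.2, but ad slots are indivisible.
slot 1 + slot 7: cost 5 + 4 = 9 ≤ 11, expected clicks 3 + 13 = 16.
slot 1 + slot 3: cost 5 + 5 = 10 ≤ 11, expected clicks 3 + 14 = 17.
slot 3 + slot 7: cost 5 + 4 = 9 ≤ 11, expected clicks 14 + 13 = 27.
Best is slot 3 and slot 7 with total expected clicks 27.

27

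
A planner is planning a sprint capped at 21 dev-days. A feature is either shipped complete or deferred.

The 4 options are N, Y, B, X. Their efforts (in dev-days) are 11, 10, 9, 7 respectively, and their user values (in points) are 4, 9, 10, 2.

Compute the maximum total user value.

19

Take Y and B: effort 10 + 9 = 19 ≤ 21, user value 9 + 10 = 19.
No other feasible combination does better.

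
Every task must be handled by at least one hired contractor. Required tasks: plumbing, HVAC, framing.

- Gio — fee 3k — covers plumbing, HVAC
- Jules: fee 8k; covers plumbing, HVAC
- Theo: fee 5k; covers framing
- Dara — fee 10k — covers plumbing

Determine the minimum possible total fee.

Choose Gio and Theo: together they cover plumbing, HVAC, framing — every task.
Total fee: 3 + 5 = 8.
No cover costs less than 8.

8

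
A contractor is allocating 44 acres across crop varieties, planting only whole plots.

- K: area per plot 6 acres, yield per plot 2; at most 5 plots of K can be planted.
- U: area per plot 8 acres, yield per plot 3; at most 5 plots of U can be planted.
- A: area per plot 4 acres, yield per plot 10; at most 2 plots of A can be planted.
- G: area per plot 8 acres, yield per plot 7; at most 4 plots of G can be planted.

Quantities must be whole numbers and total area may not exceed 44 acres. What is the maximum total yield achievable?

Take 2×A and 4×G: area 40 ≤ 44, yield 2·10 + 4·7 = 48.
A has the best ratio (10/4) and is taken to its limit of 2; remaining capacity is filled optimally with the others.

48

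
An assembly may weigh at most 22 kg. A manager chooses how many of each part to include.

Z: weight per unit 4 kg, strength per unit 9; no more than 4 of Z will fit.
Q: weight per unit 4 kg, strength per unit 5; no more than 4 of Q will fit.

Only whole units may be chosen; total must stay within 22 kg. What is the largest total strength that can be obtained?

41

This is a bounded integer knapsack.
4×Z and 1×Q: weight 20 ≤ 22, strength 4·9 + 1·5 = 41.
3×Z and 2×Q: weight 20 ≤ 22, strength 3·9 + 2·5 = 37.
Best is 41.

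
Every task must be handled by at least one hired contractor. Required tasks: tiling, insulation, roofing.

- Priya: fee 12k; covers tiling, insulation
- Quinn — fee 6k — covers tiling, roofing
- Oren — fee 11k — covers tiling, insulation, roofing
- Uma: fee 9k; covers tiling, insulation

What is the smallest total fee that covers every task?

Oren alone covers tiling, insulation, roofing — every task.
Total fee: 11.

11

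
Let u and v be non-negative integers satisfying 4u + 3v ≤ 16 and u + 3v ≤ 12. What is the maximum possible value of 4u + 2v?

(u,v)=(4,0): 4·4+3·0=16≤16, 1·4+3·0=4≤12, objective 16.
(u,v)=(3,1): 4·3+3·1=15≤16, 1·3+3·1=6≤12, objective 14.
(u,v)=(3,0): 4·3+3·0=12≤16, 1·3+3·0=3≤12, objective 12.
No feasible integer point exceeds 16.

16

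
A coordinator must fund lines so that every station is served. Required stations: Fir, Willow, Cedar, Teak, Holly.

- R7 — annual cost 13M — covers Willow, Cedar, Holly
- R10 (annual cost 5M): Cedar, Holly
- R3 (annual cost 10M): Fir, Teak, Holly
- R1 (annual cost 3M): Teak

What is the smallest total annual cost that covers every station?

The greedy cost-per-new-station heuristic would pick R10, R1, R3, and R7 for 31, but a cheaper cover exists.
Choose R7 and R3: together they cover Fir, Willow, Cedar, Teak, Holly — every station.
Total annual cost: 13 + 10 = 23.
No cover costs less than 23.

23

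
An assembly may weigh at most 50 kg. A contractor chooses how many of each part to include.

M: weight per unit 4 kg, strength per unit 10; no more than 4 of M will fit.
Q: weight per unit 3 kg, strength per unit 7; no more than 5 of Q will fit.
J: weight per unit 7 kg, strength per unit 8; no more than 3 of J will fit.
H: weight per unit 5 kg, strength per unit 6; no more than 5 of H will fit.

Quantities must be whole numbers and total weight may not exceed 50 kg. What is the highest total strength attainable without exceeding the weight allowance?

97

Take 4×M, 5×Q, 2×J, and 1×H: weight 50 ≤ 50, strength 4·10 + 5·7 + 2·8 + 1·6 = 97.
M has the best ratio (10/4) and is taken to its limit of 4; remaining capacity is filled optimally with the others.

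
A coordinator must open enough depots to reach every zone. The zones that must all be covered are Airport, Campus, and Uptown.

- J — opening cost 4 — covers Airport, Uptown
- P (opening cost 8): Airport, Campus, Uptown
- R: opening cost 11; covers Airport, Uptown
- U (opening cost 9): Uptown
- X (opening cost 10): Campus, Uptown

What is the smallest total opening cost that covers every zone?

This is an integer covering problem.
The greedy cost-per-new-zone heuristic would pick J and P for 12, but a cheaper cover exists.
P alone covers Airport, Campus, Uptown — every zone.
Total opening cost: 8.
No cover costs less than 8.

8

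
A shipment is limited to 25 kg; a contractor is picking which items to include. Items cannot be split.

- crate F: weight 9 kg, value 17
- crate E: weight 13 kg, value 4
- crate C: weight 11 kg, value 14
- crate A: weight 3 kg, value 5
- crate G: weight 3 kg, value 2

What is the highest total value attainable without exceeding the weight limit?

36

crate F + crate C + crate G: weight 9 + 11 + 3 = 23 ≤ 25, value 17 + 14 + 2 = 33.
crate F + crate C + crate A: weight 9 + 11 + 3 = 23 ≤ 25, value 17 + 14 + 5 = 36.
Best is crate F, crate C, and crate A with total value 36.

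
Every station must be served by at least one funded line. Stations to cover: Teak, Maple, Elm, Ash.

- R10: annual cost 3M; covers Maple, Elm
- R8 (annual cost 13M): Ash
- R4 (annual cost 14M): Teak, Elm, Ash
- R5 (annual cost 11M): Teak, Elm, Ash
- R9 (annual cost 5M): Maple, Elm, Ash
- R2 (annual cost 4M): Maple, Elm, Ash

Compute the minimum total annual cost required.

14

The greedy cost-per-new-station heuristic would pick R2 and R5 for 15, but a cheaper cover exists.
Choose R10 and R5: together they cover Teak, Maple, Elm, Ash — every station.
Total annual cost: 3 + 11 = 14.
No cover costs less than 14.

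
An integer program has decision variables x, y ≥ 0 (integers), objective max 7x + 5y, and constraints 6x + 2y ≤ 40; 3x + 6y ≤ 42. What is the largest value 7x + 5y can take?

(x,y)=(5,4) is feasible, giving 55.
(x,y)=(4,5) is feasible, giving 53.
(x,y)=(5,3) is feasible, giving 50.
The best lattice point is (5,4), giving 55.

55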